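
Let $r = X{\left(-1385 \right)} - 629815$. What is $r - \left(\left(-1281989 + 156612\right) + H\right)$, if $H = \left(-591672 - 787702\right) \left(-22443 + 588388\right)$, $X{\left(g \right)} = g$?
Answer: $780650312607$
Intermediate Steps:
$H = -780649818430$ ($H = \left(-1379374\right) 565945 = -780649818430$)
$r = -631200$ ($r = -1385 - 629815 = -631200$)
$r - \left(\left(-1281989 + 156612\right) + H\right) = -631200 - \left(\left(-1281989 + 156612\right) - 780649818430\right) = -631200 - \left(-1125377 - 780649818430\right) = -631200 - -780650943807 = -631200 + 780650943807 = 780650312607$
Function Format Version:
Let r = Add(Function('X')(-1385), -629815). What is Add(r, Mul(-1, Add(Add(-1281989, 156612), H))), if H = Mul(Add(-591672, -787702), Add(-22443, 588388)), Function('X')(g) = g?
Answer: 780650312607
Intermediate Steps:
H = -780649818430 (H = Mul(-1379374, 565945) = -780649818430)
r = -631200 (r = Add(-1385, -629815) = -631200)
Add(r, Mul(-1, Add(Add(-1281989, 156612), H))) = Add(-631200, Mul(-1, Add(Add(-1281989, 156612), -780649818430))) = Add(-631200, Mul(-1, Add(-1125377, -780649818430))) = Add(-631200, Mul(-1, -780650943807)) = Add(-631200, 780650943807) = 780650312607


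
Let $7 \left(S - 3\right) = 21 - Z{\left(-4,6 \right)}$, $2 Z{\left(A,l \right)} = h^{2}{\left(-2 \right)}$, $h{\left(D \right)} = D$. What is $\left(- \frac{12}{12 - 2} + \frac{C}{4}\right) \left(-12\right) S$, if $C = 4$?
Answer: $\frac{96}{7} \approx 13.714$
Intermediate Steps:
$Z{\left(A,l \right)} = 2$ ($Z{\left(A,l \right)} = \frac{\left(-2\right)^{2}}{2} = \frac{1}{2} \cdot 4 = 2$)
$S = \frac{40}{7}$ ($S = 3 + \frac{21 - 2}{7} = 3 + \frac{1}{7} \cdot 19 = 3 + \frac{19}{7} = \frac{40}{7} \approx 5.7143$)
$\left(- \frac{12}{12 - 2} + \frac{C}{4}\right) \left(-12\right) S = \left(- \frac{12}{12 - 2} + \frac{4}{4}\right) \left(-12\right) \frac{40}{7} = \left(- \frac{12}{12 - 2} + 4 \cdot \frac{1}{4}\right) \left(-12\right) \frac{40}{7} = \left(- \frac{12}{10} + 1\right) \left(-12\right) \frac{40}{7} = \left(\left(-12\right) \frac{1}{10} + 1\right) \left(-12\right) \frac{40}{7} = \left(- \frac{6}{5} + 1\right) \left(-12\right) \frac{40}{7} = \left(- \frac{1}{5}\right) \left(-12\right) \frac{40}{7} = \frac{12}{5} \cdot \frac{40}{7} = \frac{96}{7}$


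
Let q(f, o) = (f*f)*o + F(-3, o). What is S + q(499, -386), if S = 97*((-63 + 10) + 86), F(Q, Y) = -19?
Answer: -96111204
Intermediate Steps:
q(f, o) = -19 + o*f² (q(f, o) = (f*f)*o - 19 = f²*o - 19 = o*f² - 19 = -19 + o*f²)
S = 3201 (S = 97*(-53 + 86) = 97*33 = 3201)
S + q(499, -386) = 3201 + (-19 - 386*499²) = 3201 + (-19 - 386*249001) = 3201 + (-19 - 96114386) = 3201 - 96114405 = -96111204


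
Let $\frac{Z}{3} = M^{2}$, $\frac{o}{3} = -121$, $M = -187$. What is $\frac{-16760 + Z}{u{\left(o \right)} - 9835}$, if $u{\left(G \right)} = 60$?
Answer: $- \frac{88147}{9775} \approx -9.0176$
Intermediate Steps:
$o = -363$ ($o = 3 \left(-121\right) = -363$)
$Z = 104907$ ($Z = 3 \left(-187\right)^{2} = 3 \cdot 34969 = 104907$)
$\frac{-16760 + Z}{u{\left(o \right)} - 9835} = \frac{-16760 + 104907}{60 - 9835} = \frac{88147}{-9775} = 88147 \left(- \frac{1}{9775}\right) = - \frac{88147}{9775}$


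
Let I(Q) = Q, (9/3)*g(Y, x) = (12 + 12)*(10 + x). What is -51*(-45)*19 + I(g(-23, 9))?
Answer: 43757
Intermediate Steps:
g(Y, x) = 80 + 8*x (g(Y, x) = ((12 + 12)*(10 + x))/3 = (24*(10 + x))/3 = (240 + 24*x)/3 = 80 + 8*x)
-51*(-45)*19 + I(g(-23, 9)) = -51*(-45)*19 + (80 + 8*9) = 2295*19 + (80 + 72) = 43605 + 152 = 43757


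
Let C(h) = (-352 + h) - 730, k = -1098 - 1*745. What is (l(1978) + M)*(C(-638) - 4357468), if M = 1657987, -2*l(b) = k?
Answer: -7231494026298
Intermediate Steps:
k = -1843 (k = -1098 - 745 = -1843)
l(b) = 1843/2 (l(b) = -½*(-1843) = 1843/2)
C(h) = -1082 + h
(l(1978) + M)*(C(-638) - 4357468) = (1843/2 + 1657987)*((-1082 - 638) - 4357468) = 3317817*(-1720 - 4357468)/2 = (3317817/2)*(-4359188) = -7231494026298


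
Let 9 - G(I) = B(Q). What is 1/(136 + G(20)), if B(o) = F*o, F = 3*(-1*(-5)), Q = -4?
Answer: 1/205 ≈ 0.0048781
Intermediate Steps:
F = 15 (F = 3*5 = 15)
B(o) = 15*o
G(I) = 69 (G(I) = 9 - 15*(-4) = 9 - 1*(-60) = 9 + 60 = 69)
1/(136 + G(20)) = 1/(136 + 69) = 1/205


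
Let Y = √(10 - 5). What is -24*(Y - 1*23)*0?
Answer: 0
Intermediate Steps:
Y = √5 ≈ 2.2361
-24*(Y - 1*23)*0 = -24*(√5 - 1*23)*0 = -24*(√5 - 23)*0 = -24*(-23 + √5)*0 = (552 - 24*√5)*0 = 0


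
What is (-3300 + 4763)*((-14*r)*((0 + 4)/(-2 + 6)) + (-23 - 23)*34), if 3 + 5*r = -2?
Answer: -2267650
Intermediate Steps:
r = -1 (r = -3/5 + (1/5)*(-2) = -3/5 - 2/5 = -1)
(-3300 + 4763)*((-14*r)*((0 + 4)/(-2 + 6)) + (-23 - 23)*34) = (-3300 + 4763)*((-14*(-1))*((0 + 4)/(-2 + 6)) + (-23 - 23)*34) = 1463*(14*(4/4) - 46*34) = 1463*(14*(4*(1/4)) - 1564) = 1463*(14*1 - 1564) = 1463*(14 - 1564) = 1463*(-1550) = -2267650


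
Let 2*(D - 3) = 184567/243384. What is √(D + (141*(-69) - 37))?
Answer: I*√144574094099391/121692 ≈ 98.806*I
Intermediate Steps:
D = 1644871/486768 (D = 3 + (184567/243384)/2 = 3 + (184567*(1/243384))/2 = 3 + (½)*(184567/243384) = 3 + 184567/486768 = 1644871/486768 ≈ 3.3792)
√(D + (141*(-69) - 37)) = √(1644871/486768 + (141*(-69) - 37)) = √(1644871/486768 + (-9729 - 37)) = √(1644871/486768 - 9766) = √(-4752131417/486768) = I*√144574094099391/121692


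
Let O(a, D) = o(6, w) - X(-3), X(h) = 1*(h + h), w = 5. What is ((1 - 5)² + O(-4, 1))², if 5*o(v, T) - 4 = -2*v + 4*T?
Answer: 14884/25 ≈ 595.36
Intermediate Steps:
o(v, T) = ⅘ - 2*v/5 + 4*T/5 (o(v, T) = ⅘ + (-2*v + 4*T)/5 = ⅘ + (-2*v/5 + 4*T/5) = ⅘ - 2*v/5 + 4*T/5)
X(h) = 2*h (X(h) = 1*(2*h) = 2*h)
O(a, D) = 42/5 (O(a, D) = (⅘ - ⅖*6 + (⅘)*5) - 2*(-3) = (⅘ - 12/5 + 4) - 1*(-6) = 12/5 + 6 = 42/5)
((1 - 5)² + O(-4, 1))² = ((1 - 5)² + 42/5)² = ((-4)² + 42/5)² = (16 + 42/5)² = (122/5)² = 14884/25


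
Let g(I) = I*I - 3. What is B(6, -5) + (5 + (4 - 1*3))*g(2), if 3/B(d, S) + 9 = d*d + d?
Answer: 67/11 ≈ 6.0909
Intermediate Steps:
B(d, S) = 3/(-9 + d + d**2) (B(d, S) = 3/(-9 + (d*d + d)) = 3/(-9 + (d**2 + d)) = 3/(-9 + (d + d**2)) = 3/(-9 + d + d**2))
g(I) = -3 + I**2 (g(I) = I**2 - 3 = -3 + I**2)
B(6, -5) + (5 + (4 - 1*3))*g(2) = 3/(-9 + 6 + 6**2) + (5 + (4 - 1*3))*(-3 + 2**2) = 3/(-9 + 6 + 36) + (5 + (4 - 3))*(-3 + 4) = 3/33 + (5 + 1)*1 = 3*(1/33) + 6*1 = 1/11 + 6 = 67/11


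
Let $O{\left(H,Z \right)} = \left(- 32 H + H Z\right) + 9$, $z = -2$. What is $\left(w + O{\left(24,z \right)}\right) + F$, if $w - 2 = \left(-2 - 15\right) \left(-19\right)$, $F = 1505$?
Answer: $1023$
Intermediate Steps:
$O{\left(H,Z \right)} = 9 - 32 H + H Z$
$w = 325$ ($w = 2 + \left(-2 - 15\right) \left(-19\right) = 2 - -323 = 2 + 323 = 325$)
$\left(w + O{\left(24,z \right)}\right) + F = \left(325 + \left(9 - 768 + 24 \left(-2\right)\right)\right) + 1505 = \left(325 - 807\right) + 1505 = -482 + 1505 = 1023$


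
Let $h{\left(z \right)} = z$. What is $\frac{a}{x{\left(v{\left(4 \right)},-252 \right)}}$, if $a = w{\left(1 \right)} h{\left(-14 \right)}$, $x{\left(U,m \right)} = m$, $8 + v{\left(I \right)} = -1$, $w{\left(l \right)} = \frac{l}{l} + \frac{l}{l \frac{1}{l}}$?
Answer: $\frac{1}{9} \approx 0.11111$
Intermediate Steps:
$w{\left(l \right)} = 1 + l$ ($w{\left(l \right)} = 1 + \frac{l}{1} = 1 + l 1 = 1 + l$)
$v{\left(I \right)} = -9$ ($v{\left(I \right)} = -8 - 1 = -9$)
$a = -28$ ($a = \left(1 + 1\right) \left(-14\right) = 2 \left(-14\right) = -28$)
$\frac{a}{x{\left(v{\left(4 \right)},-252 \right)}} = - \frac{28}{-252} = \left(-28\right) \left(- \frac{1}{252}\right) = \frac{1}{9}$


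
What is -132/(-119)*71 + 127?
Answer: 24485/119 ≈ 205.76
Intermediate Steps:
-132/(-119)*71 + 127 = -132*(-1/119)*71 + 127 = (132/119)*71 + 127 = 9372/119 + 127 = 24485/119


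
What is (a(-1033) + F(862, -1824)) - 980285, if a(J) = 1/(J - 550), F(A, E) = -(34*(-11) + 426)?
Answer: -1551873472/1583 ≈ -9.8034e+5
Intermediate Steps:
F(A, E) = -52 (F(A, E) = -(-374 + 426) = -1*52 = -52)
a(J) = 1/(-550 + J)
(a(-1033) + F(862, -1824)) - 980285 = (1/(-550 - 1033) - 52) - 980285 = (1/(-1583) - 52) - 980285 = (-1/1583 - 52) - 980285 = -82317/1583 - 980285 = -1551873472/1583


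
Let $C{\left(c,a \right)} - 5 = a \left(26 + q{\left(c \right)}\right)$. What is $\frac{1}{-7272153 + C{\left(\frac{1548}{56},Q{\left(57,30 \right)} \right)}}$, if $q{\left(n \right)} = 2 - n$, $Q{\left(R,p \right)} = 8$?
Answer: $- \frac{7}{50905016} \approx -1.3751 \cdot 10^{-7}$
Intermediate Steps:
$C{\left(c,a \right)} = 5 + a \left(28 - c\right)$ ($C{\left(c,a \right)} = 5 + a \left(26 - \left(-2 + c\right)\right) = 5 + a \left(28 - c\right)$)
$\frac{1}{-7272153 + C{\left(\frac{1548}{56},Q{\left(57,30 \right)} \right)}} = \frac{1}{-7272153 + \left(5 + 28 \cdot 8 - 8 \cdot \frac{1548}{56}\right)} = \frac{1}{-7272153 + \left(5 + 224 - 8 \cdot 1548 \cdot \frac{1}{56}\right)} = \frac{1}{-7272153 + \left(5 + 224 - 8 \cdot \frac{387}{14}\right)} = \frac{1}{-7272153 + \left(5 + 224 - \frac{1548}{7}\right)} = \frac{1}{-7272153 + \frac{55}{7}} = \frac{1}{- \frac{50905016}{7}} = - \frac{7}{50905016}$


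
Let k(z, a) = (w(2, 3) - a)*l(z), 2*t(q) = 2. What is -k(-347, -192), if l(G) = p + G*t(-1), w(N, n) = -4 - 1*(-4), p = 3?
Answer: 66048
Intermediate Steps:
t(q) = 1 (t(q) = (1/2)*2 = 1)
w(N, n) = 0 (w(N, n) = -4 + 4 = 0)
l(G) = 3 + G (l(G) = 3 + G*1 = 3 + G)
k(z, a) = -a*(3 + z) (k(z, a) = (0 - a)*(3 + z) = (-a)*(3 + z) = -a*(3 + z))
-k(-347, -192) = -(-1)*(-192)*(3 - 347) = -(-1)*(-192)*(-344) = -1*(-66048) = 66048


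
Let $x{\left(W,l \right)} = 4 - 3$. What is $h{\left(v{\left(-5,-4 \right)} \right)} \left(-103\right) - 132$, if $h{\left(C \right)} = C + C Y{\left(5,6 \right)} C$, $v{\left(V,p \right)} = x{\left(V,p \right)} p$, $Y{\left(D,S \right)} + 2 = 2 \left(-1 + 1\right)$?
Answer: $3576$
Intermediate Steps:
$Y{\left(D,S \right)} = -2$ ($Y{\left(D,S \right)} = -2 + 2 \left(-1 + 1\right) = -2 + 2 \cdot 0 = -2 + 0 = -2$)
$x{\left(W,l \right)} = 1$
$v{\left(V,p \right)} = p$ ($v{\left(V,p \right)} = 1 p = p$)
$h{\left(C \right)} = C - 2 C^{2}$ ($h{\left(C \right)} = C + C \left(-2\right) C = C + - 2 C C = C - 2 C^{2}$)
$h{\left(v{\left(-5,-4 \right)} \right)} \left(-103\right) - 132 = - 4 \left(1 - -8\right) \left(-103\right) - 132 = - 4 \left(1 + 8\right) \left(-103\right) - 132 = \left(-4\right) 9 \left(-103\right) - 132 = \left(-36\right) \left(-103\right) - 132 = 3708 - 132 = 3576$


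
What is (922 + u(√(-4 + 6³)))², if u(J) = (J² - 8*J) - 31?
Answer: 1230177 - 35296*√53 ≈ 9.7322e+5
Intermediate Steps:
u(J) = -31 + J² - 8*J
(922 + u(√(-4 + 6³)))² = (922 + (-31 + (√(-4 + 6³))² - 8*√(-4 + 6³)))² = (922 + (-31 + (√(-4 + 216))² - 8*√(-4 + 216)))² = (922 + (-31 + (√212)² - 16*√53))² = (922 + (-31 + (2*√53)² - 16*√53))² = (922 + (-31 + 212 - 16*√53))² = (922 + (181 - 16*√53))² = (1103 - 16*√53)²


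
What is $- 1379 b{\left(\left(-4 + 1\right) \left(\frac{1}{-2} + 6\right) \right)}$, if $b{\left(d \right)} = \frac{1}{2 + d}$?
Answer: $\frac{2758}{29} \approx 95.103$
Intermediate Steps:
$- 1379 b{\left(\left(-4 + 1\right) \left(\frac{1}{-2} + 6\right) \right)} = - \frac{1379}{2 + \left(-4 + 1\right) \left(\frac{1}{-2} + 6\right)} = - \frac{1379}{2 - 3 \left(- \frac{1}{2} + 6\right)} = - \frac{1379}{2 - \frac{33}{2}} = - \frac{1379}{- \frac{29}{2}} = \left(-1379\right) \left(- \frac{2}{29}\right) = \frac{2758}{29}$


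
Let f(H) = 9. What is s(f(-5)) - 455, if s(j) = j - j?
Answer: -455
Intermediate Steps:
s(j) = 0
s(f(-5)) - 455 = 0 - 455 = -455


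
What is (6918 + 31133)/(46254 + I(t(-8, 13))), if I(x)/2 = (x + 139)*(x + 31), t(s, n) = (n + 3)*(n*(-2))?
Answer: 38051/259544 ≈ 0.14661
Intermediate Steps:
t(s, n) = -2*n*(3 + n) (t(s, n) = (3 + n)*(-2*n) = -2*n*(3 + n))
I(x) = 2*(31 + x)*(139 + x) (I(x) = 2*((x + 139)*(x + 31)) = 2*((139 + x)*(31 + x)) = 2*((31 + x)*(139 + x)) = 2*(31 + x)*(139 + x))
(6918 + 31133)/(46254 + I(t(-8, 13))) = (6918 + 31133)/(46254 + (8618 + 2*(-2*13*(3 + 13))² + 340*(-2*13*(3 + 13)))) = 38051/(46254 + (8618 + 2*(-2*13*16)² + 340*(-2*13*16))) = 38051/(46254 + (8618 + 2*(-416)² + 340*(-416))) = 38051/(46254 + (8618 + 2*173056 - 141440)) = 38051/(46254 + (8618 + 346112 - 141440)) = 38051/(46254 + 213290) = 38051/259544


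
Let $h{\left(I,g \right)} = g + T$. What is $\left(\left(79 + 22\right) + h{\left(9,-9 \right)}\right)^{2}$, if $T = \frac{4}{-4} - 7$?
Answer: $7056$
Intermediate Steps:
$T = -8$ ($T = 4 \left(- \frac{1}{4}\right) - 7 = -1 - 7 = -8$)
$h{\left(I,g \right)} = -8 + g$ ($h{\left(I,g \right)} = g - 8 = -8 + g$)
$\left(\left(79 + 22\right) + h{\left(9,-9 \right)}\right)^{2} = \left(\left(79 + 22\right) - 17\right)^{2} = \left(101 - 17\right)^{2} = 84^{2} = 7056$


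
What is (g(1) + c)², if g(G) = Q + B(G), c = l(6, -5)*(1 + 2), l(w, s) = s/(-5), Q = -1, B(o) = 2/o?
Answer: 16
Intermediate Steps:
l(w, s) = -s/5 (l(w, s) = s*(-⅕) = -s/5)
c = 3 (c = (-⅕*(-5))*(1 + 2) = 1*3 = 3)
g(G) = -1 + 2/G
(g(1) + c)² = ((2 - 1*1)/1 + 3)² = (1*(2 - 1) + 3)² = (1*1 + 3)² = (1 + 3)² = 4² = 16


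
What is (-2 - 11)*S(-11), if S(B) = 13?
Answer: -169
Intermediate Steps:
(-2 - 11)*S(-11) = (-2 - 11)*13 = -13*13 = -169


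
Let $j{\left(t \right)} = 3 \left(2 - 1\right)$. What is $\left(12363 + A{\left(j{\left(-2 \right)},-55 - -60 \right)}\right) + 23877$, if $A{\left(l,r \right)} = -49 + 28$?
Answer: $36219$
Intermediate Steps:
$j{\left(t \right)} = 3$ ($j{\left(t \right)} = 3 \cdot 1 = 3$)
$A{\left(l,r \right)} = -21$
$\left(12363 + A{\left(j{\left(-2 \right)},-55 - -60 \right)}\right) + 23877 = \left(12363 - 21\right) + 23877 = 12342 + 23877 = 36219$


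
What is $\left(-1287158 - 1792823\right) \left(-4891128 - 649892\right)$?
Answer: $17066236320620$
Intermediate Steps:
$\left(-1287158 - 1792823\right) \left(-4891128 - 649892\right) = \left(-3079981\right) \left(-5541020\right) = 17066236320620$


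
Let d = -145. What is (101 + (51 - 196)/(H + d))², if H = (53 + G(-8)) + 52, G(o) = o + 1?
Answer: 23931664/2209 ≈ 10834.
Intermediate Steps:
G(o) = 1 + o
H = 98 (H = (53 + (1 - 8)) + 52 = (53 - 7) + 52 = 46 + 52 = 98)
(101 + (51 - 196)/(H + d))² = (101 + (51 - 196)/(98 - 145))² = (101 - 145/(-47))² = (101 - 145*(-1/47))² = (101 + 145/47)² = (4892/47)² = 23931664/2209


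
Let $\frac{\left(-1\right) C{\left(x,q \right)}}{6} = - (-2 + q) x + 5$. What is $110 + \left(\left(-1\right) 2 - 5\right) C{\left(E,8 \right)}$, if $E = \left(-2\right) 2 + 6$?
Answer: $-184$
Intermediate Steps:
$E = 2$ ($E = -4 + 6 = 2$)
$C{\left(x,q \right)} = -30 - 6 x \left(2 - q\right)$ ($C{\left(x,q \right)} = - 6 \left(- (-2 + q) x + 5\right) = - 6 \left(\left(2 - q\right) x + 5\right) = - 6 \left(x \left(2 - q\right) + 5\right) = - 6 \left(5 + x \left(2 - q\right)\right) = -30 - 6 x \left(2 - q\right)$)
$110 + \left(\left(-1\right) 2 - 5\right) C{\left(E,8 \right)} = 110 + \left(\left(-1\right) 2 - 5\right) \left(-30 - 24 + 6 \cdot 8 \cdot 2\right) = 110 + \left(-2 - 5\right) \left(-30 - 24 + 96\right) = 110 - 294 = -184$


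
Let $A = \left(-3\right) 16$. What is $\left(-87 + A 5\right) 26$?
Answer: $-8502$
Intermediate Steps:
$A = -48$
$\left(-87 + A 5\right) 26 = \left(-87 - 240\right) 26 = \left(-327\right) 26 = -8502$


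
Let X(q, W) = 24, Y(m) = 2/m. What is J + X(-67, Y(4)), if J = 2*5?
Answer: 34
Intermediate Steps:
J = 10
J + X(-67, Y(4)) = 10 + 24 = 34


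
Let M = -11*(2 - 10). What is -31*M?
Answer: -2728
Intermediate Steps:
M = 88 (M = -11*(-8) = 88)
-31*M = -31*88 = -2728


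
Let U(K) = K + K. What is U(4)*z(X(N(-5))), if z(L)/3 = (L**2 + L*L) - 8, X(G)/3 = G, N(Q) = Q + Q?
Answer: 43008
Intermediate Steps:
N(Q) = 2*Q
U(K) = 2*K
X(G) = 3*G
z(L) = -24 + 6*L**2 (z(L) = 3*((L**2 + L*L) - 8) = 3*((L**2 + L**2) - 8) = 3*(2*L**2 - 8) = 3*(-8 + 2*L**2) = -24 + 6*L**2)
U(4)*z(X(N(-5))) = (2*4)*(-24 + 6*(3*(2*(-5)))**2) = 8*(-24 + 6*(3*(-10))**2) = 8*(-24 + 6*(-30)**2) = 8*(-24 + 6*900) = 8*(-24 + 5400) = 8*5376 = 43008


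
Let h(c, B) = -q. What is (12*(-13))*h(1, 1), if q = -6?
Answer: -936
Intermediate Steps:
h(c, B) = 6 (h(c, B) = -1*(-6) = 6)
(12*(-13))*h(1, 1) = (12*(-13))*6 = -156*6 = -936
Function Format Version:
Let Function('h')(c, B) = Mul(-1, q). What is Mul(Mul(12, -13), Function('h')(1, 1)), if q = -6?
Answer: -936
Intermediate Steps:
Function('h')(c, B) = 6 (Function('h')(c, B) = Mul(-1, -6) = 6)
Mul(Mul(12, -13), Function('h')(1, 1)) = Mul(Mul(12, -13), 6) = Mul(-156, 6) = -936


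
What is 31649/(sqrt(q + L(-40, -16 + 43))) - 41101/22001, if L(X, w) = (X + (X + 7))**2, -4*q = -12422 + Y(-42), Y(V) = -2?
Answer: -41101/22001 + 31649*sqrt(8435)/8435 ≈ 342.73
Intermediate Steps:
q = 3106 (q = -(-12422 - 2)/4 = -1/4*(-12424) = 3106)
L(X, w) = (7 + 2*X)**2 (L(X, w) = (X + (7 + X))**2 = (7 + 2*X)**2)
31649/(sqrt(q + L(-40, -16 + 43))) - 41101/22001 = 31649/(sqrt(3106 + (7 + 2*(-40))**2)) - 41101/22001 = 31649/(sqrt(3106 + (7 - 80)**2)) - 41101*1/22001 = 31649/(sqrt(3106 + (-73)**2)) - 41101/22001 = 31649/(sqrt(3106 + 5329)) - 41101/22001 = 31649/(sqrt(8435)) - 41101/22001 = 31649*(sqrt(8435)/8435) - 41101/22001 = 31649*sqrt(8435)/8435 - 41101/22001 = -41101/22001 + 31649*sqrt(8435)/8435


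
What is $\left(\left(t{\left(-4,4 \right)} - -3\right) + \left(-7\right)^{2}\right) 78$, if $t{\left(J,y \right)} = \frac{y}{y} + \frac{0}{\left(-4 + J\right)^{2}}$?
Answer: $4134$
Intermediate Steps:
$t{\left(J,y \right)} = 1$ ($t{\left(J,y \right)} = 1 + \frac{0}{\left(-4 + J\right)^{2}} = 1 + 0 = 1$)
$\left(\left(t{\left(-4,4 \right)} - -3\right) + \left(-7\right)^{2}\right) 78 = \left(\left(1 - -3\right) + \left(-7\right)^{2}\right) 78 = \left(\left(1 + 3\right) + 49\right) 78 = \left(4 + 49\right) 78 = 53 \cdot 78 = 4134$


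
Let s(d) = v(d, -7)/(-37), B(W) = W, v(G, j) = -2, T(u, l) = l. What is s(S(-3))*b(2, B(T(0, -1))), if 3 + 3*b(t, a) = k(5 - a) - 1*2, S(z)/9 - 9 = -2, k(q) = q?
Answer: 2/111 ≈ 0.018018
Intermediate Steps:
S(z) = 63 (S(z) = 81 + 9*(-2) = 81 - 18 = 63)
s(d) = 2/37 (s(d) = -2/(-37) = -2*(-1/37) = 2/37)
b(t, a) = -a/3 (b(t, a) = -1 + ((5 - a) - 1*2)/3 = -1 + ((5 - a) - 2)/3 = -1 + (3 - a)/3 = -1 + (1 - a/3) = -a/3)
s(S(-3))*b(2, B(T(0, -1))) = 2*(-1/3*(-1))/37 = (2/37)*(1/3) = 2/111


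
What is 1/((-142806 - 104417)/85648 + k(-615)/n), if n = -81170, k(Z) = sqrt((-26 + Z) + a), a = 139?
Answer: -34876845609354556400/100672035318166434977 + 148857255201920*I*sqrt(502)/100672035318166434977 ≈ -0.34644 + 3.3129e-5*I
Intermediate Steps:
k(Z) = sqrt(113 + Z) (k(Z) = sqrt((-26 + Z) + 139) = sqrt(113 + Z))
1/((-142806 - 104417)/85648 + k(-615)/n) = 1/((-142806 - 104417)/85648 + sqrt(113 - 615)/(-81170)) = 1/(-247223*1/85648 + sqrt(-502)*(-1/81170)) = 1/(-247223/85648 + (I*sqrt(502))*(-1/81170)) = 1/(-247223/85648 - I*sqrt(502)/81170)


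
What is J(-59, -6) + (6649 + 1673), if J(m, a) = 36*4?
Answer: 8466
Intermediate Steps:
J(m, a) = 144
J(-59, -6) + (6649 + 1673) = 144 + (6649 + 1673) = 144 + 8322 = 8466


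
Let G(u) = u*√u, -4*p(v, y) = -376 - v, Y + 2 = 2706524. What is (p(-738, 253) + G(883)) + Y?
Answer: 5412863/2 + 883*√883 ≈ 2.7327e+6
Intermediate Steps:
Y = 2706522 (Y = -2 + 2706524 = 2706522)
p(v, y) = 94 + v/4 (p(v, y) = -(-376 - v)/4 = 94 + v/4)
G(u) = u^(3/2)
(p(-738, 253) + G(883)) + Y = ((94 + (¼)*(-738)) + 883^(3/2)) + 2706522 = ((94 - 369/2) + 883*√883) + 2706522 = (-181/2 + 883*√883) + 2706522 = 5412863/2 + 883*√883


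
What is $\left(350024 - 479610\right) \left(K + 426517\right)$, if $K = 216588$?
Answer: $-83337404530$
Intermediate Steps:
$\left(350024 - 479610\right) \left(K + 426517\right) = \left(350024 - 479610\right) \left(216588 + 426517\right) = \left(-129586\right) 643105 = -83337404530$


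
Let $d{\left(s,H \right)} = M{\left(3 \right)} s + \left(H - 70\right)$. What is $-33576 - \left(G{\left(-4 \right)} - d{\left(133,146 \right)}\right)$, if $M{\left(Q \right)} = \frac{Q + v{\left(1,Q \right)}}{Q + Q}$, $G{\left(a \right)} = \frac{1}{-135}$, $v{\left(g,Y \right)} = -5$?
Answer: $- \frac{4528484}{135} \approx -33544.0$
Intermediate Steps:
$G{\left(a \right)} = - \frac{1}{135}$
$M{\left(Q \right)} = \frac{-5 + Q}{2 Q}$ ($M{\left(Q \right)} = \frac{Q - 5}{Q + Q} = \frac{-5 + Q}{2 Q}$)
$d{\left(s,H \right)} = -70 + H - \frac{s}{3}$ ($d{\left(s,H \right)} = \frac{-5 + 3}{2 \cdot 3} s + \left(H - 70\right) = \frac{1}{2} \cdot \frac{1}{3} \left(-2\right) s + \left(H - 70\right) = - \frac{s}{3} + \left(-70 + H\right) = -70 + H - \frac{s}{3}$)
$-33576 - \left(G{\left(-4 \right)} - d{\left(133,146 \right)}\right) = -33576 - \left(- \frac{1}{135} - \left(-70 + 146 - \frac{133}{3}\right)\right) = -33576 - \left(- \frac{1}{135} - \frac{95}{3}\right) = -33576 - - \frac{4276}{135} = -33576 + \frac{4276}{135} = - \frac{4528484}{135}$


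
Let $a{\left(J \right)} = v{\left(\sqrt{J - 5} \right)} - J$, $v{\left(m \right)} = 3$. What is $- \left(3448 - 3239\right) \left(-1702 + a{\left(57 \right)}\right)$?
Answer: $367004$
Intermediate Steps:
$a{\left(J \right)} = 3 - J$
$- \left(3448 - 3239\right) \left(-1702 + a{\left(57 \right)}\right) = - \left(3448 - 3239\right) \left(-1702 + \left(3 - 57\right)\right) = - 209 \left(-1702 + \left(3 - 57\right)\right) = - 209 \left(-1702 - 54\right) = - 209 \left(-1756\right) = \left(-1\right) \left(-367004\right) = 367004$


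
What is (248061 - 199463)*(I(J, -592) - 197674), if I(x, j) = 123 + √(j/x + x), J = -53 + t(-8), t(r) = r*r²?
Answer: -9600583498 + 48598*I*√180027645/565 ≈ -9.6006e+9 + 1.1541e+6*I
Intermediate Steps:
t(r) = r³
J = -565 (J = -53 + (-8)³ = -53 - 512 = -565)
I(x, j) = 123 + √(x + j/x)
(248061 - 199463)*(I(J, -592) - 197674) = (248061 - 199463)*((123 + √(-565 - 592/(-565))) - 197674) = 48598*((123 + √(-565 - 592*(-1/565))) - 197674) = 48598*((123 + √(-565 + 592/565)) - 197674) = 48598*((123 + √(-318633/565)) - 197674) = 48598*((123 + I*√180027645/565) - 197674) = 48598*(-197551 + I*√180027645/565) = -9600583498 + 48598*I*√180027645/565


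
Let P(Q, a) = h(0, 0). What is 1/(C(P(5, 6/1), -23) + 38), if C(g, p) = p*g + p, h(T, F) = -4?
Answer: 1/107 ≈ 0.0093458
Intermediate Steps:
P(Q, a) = -4
C(g, p) = p + g*p (C(g, p) = g*p + p = p + g*p)
1/(C(P(5, 6/1), -23) + 38) = 1/(-23*(1 - 4) + 38) = 1/(-23*(-3) + 38) = 1/(69 + 38) = 1/107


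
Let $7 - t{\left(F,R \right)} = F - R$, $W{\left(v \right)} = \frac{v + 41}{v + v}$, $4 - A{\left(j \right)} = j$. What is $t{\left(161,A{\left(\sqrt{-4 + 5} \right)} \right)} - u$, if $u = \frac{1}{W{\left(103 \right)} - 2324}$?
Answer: $- \frac{36134197}{239300} \approx -151.0$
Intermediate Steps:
$A{\left(j \right)} = 4 - j$
$W{\left(v \right)} = \frac{41 + v}{2 v}$
$t{\left(F,R \right)} = 7 + R - F$ ($t{\left(F,R \right)} = 7 - \left(F - R\right) = 7 + R - F$)
$u = - \frac{103}{239300}$ ($u = \frac{1}{\frac{41 + 103}{2 \cdot 103} - 2324} = \frac{1}{\frac{1}{2} \cdot \frac{1}{103} \cdot 144 - 2324} = \frac{1}{\frac{72}{103} - 2324} = \frac{1}{- \frac{239300}{103}} = - \frac{103}{239300} \approx -0.00043042$)
$t{\left(161,A{\left(\sqrt{-4 + 5} \right)} \right)} - u = \left(7 + \left(4 - \sqrt{-4 + 5}\right) - 161\right) - - \frac{103}{239300} = \left(7 + \left(4 - \sqrt{1}\right) - 161\right) + \frac{103}{239300} = \left(7 + \left(4 - 1\right) - 161\right) + \frac{103}{239300} = \left(7 + 3 - 161\right) + \frac{103}{239300} = -151 + \frac{103}{239300} = - \frac{36134197}{239300}$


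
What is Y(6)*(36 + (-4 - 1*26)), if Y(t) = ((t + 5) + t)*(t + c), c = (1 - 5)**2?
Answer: 2244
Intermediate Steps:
c = 16 (c = (-4)**2 = 16)
Y(t) = (5 + 2*t)*(16 + t) (Y(t) = ((t + 5) + t)*(t + 16) = ((5 + t) + t)*(16 + t) = (5 + 2*t)*(16 + t))
Y(6)*(36 + (-4 - 1*26)) = (80 + 2*6**2 + 37*6)*(36 + (-4 - 1*26)) = (80 + 2*36 + 222)*(36 + (-4 - 26)) = (80 + 72 + 222)*(36 - 30) = 374*6 = 2244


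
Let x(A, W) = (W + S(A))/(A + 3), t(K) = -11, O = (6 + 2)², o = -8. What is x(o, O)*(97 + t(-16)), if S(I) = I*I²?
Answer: 38528/5 ≈ 7705.6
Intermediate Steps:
S(I) = I³
O = 64 (O = 8² = 64)
x(A, W) = (W + A³)/(3 + A) (x(A, W) = (W + A³)/(A + 3) = (W + A³)/(3 + A))
x(o, O)*(97 + t(-16)) = ((64 + (-8)³)/(3 - 8))*(97 - 11) = ((64 - 512)/(-5))*86 = -⅕*(-448)*86 = (448/5)*86 = 38528/5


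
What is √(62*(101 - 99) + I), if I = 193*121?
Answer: √23477 ≈ 153.22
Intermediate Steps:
I = 23353
√(62*(101 - 99) + I) = √(62*(101 - 99) + 23353) = √(62*2 + 23353) = √(124 + 23353) = √23477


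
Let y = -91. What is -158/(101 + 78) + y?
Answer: -16447/179 ≈ -91.883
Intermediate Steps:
-158/(101 + 78) + y = -158/(101 + 78) - 91 = -158/179 - 91 = -16447/179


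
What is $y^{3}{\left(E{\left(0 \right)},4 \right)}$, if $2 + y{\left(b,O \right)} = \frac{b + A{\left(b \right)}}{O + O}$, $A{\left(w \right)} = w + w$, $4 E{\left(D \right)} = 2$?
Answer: $- \frac{24389}{4096} \approx -5.9543$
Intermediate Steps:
$E{\left(D \right)} = \frac{1}{2}$ ($E{\left(D \right)} = \frac{1}{4} \cdot 2 = \frac{1}{2}$)
$A{\left(w \right)} = 2 w$
$y{\left(b,O \right)} = -2 + \frac{3 b}{2 O}$ ($y{\left(b,O \right)} = -2 + \frac{b + 2 b}{O + O} = -2 + \frac{3 b}{2 O}$)
$y^{3}{\left(E{\left(0 \right)},4 \right)} = \left(-2 + \frac{3}{2} \cdot \frac{1}{2} \cdot \frac{1}{4}\right)^{3} = \left(-2 + \frac{3}{16}\right)^{3} = \left(- \frac{29}{16}\right)^{3} = - \frac{24389}{4096}$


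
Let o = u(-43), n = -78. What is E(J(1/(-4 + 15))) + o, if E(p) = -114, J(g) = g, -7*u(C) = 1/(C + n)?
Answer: -96557/847 ≈ -114.00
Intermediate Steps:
u(C) = -1/(7*(-78 + C)) (u(C) = -1/(7*(C - 78)) = -1/(7*(-78 + C)))
o = 1/847 (o = -1/(-546 + 7*(-43)) = -1/(-546 - 301) = -1/(-847) = -1*(-1/847) = 1/847 ≈ 0.0011806)
E(J(1/(-4 + 15))) + o = -114 + 1/847 = -96557/847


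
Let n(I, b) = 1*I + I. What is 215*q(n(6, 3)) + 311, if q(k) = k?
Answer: 2891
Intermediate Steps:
n(I, b) = 2*I (n(I, b) = I + I = 2*I)
215*q(n(6, 3)) + 311 = 215*(2*6) + 311 = 215*12 + 311 = 2580 + 311 = 2891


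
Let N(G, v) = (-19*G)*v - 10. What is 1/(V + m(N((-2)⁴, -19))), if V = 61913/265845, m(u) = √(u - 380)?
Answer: -16459261485/380643982619081 + 70673564025*√5386/380643982619081 ≈ 0.013583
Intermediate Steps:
N(G, v) = -10 - 19*G*v (N(G, v) = -19*G*v - 10 = -10 - 19*G*v)
m(u) = √(-380 + u)
V = 61913/265845 (V = 61913*(1/265845) = 61913/265845 ≈ 0.23289)
1/(V + m(N((-2)⁴, -19))) = 1/(61913/265845 + √(-380 + (-10 - 19*(-2)⁴*(-19)))) = 1/(61913/265845 + √(-380 + (-10 - 19*16*(-19)))) = 1/(61913/265845 + √(-380 + (-10 + 5776))) = 1/(61913/265845 + √(-380 + 5766)) = 1/(61913/265845 + √5386)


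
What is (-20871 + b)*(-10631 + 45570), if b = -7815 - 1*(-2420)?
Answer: -917707774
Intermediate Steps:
b = -5395 (b = -7815 + 2420 = -5395)
(-20871 + b)*(-10631 + 45570) = (-20871 - 5395)*(-10631 + 45570) = -26266*34939 = -917707774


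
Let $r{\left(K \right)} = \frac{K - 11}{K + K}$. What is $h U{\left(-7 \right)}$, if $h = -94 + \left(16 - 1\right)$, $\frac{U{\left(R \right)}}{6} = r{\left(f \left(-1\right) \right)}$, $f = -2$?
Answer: $\frac{2133}{2} \approx 1066.5$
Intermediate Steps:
$r{\left(K \right)} = \frac{-11 + K}{2 K}$
$U{\left(R \right)} = - \frac{27}{2}$ ($U{\left(R \right)} = 6 \frac{-11 - -2}{2 \left(\left(-2\right) \left(-1\right)\right)} = 6 \frac{-11 + 2}{2 \cdot 2} = 6 \cdot \frac{1}{2} \cdot \frac{1}{2} \left(-9\right) = 6 \left(- \frac{9}{4}\right) = - \frac{27}{2}$)
$h = -79$ ($h = -94 + \left(16 - 1\right) = -94 + 15 = -79$)
$h U{\left(-7 \right)} = \left(-79\right) \left(- \frac{27}{2}\right) = \frac{2133}{2}$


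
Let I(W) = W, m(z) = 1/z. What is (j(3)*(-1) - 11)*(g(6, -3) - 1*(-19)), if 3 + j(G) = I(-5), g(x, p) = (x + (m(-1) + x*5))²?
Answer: -3732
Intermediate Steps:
g(x, p) = (-1 + 6*x)² (g(x, p) = (x + (1/(-1) + x*5))² = (x + (-1 + 5*x))² = (-1 + 6*x)²)
j(G) = -8 (j(G) = -3 - 5 = -8)
(j(3)*(-1) - 11)*(g(6, -3) - 1*(-19)) = (-8*(-1) - 11)*((-1 + 6*6)² - 1*(-19)) = (8 - 11)*((-1 + 36)² + 19) = -3*(35² + 19) = -3*(1225 + 19) = -3*1244 = -3732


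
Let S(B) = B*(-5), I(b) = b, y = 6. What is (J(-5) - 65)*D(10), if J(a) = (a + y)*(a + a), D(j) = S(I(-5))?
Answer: -1875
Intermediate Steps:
S(B) = -5*B
D(j) = 25 (D(j) = -5*(-5) = 25)
J(a) = 2*a*(6 + a) (J(a) = (a + 6)*(a + a) = (6 + a)*(2*a) = 2*a*(6 + a))
(J(-5) - 65)*D(10) = (2*(-5)*(6 - 5) - 65)*25 = (2*(-5)*1 - 65)*25 = (-10 - 65)*25 = -75*25 = -1875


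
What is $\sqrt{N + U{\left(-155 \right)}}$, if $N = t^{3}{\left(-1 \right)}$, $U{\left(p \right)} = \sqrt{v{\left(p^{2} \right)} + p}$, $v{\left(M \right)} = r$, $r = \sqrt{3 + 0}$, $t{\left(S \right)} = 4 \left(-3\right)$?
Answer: $\sqrt{-1728 + i \sqrt{155 - \sqrt{3}}} \approx 0.1489 + 41.569 i$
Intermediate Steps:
$t{\left(S \right)} = -12$
$r = \sqrt{3} \approx 1.732$
$v{\left(M \right)} = \sqrt{3}$
$U{\left(p \right)} = \sqrt{p + \sqrt{3}}$ ($U{\left(p \right)} = \sqrt{\sqrt{3} + p} = \sqrt{p + \sqrt{3}}$)
$N = -1728$ ($N = \left(-12\right)^{3} = -1728$)
$\sqrt{N + U{\left(-155 \right)}} = \sqrt{-1728 + \sqrt{-155 + \sqrt{3}}}$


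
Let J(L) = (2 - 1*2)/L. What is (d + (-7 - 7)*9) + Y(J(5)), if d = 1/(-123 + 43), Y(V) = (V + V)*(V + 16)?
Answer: -10081/80 ≈ -126.01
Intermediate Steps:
J(L) = 0 (J(L) = (2 - 2)/L = 0/L = 0)
Y(V) = 2*V*(16 + V) (Y(V) = (2*V)*(16 + V) = 2*V*(16 + V))
d = -1/80 (d = 1/(-80) = -1/80 ≈ -0.012500)
(d + (-7 - 7)*9) + Y(J(5)) = (-1/80 + (-7 - 7)*9) + 2*0*(16 + 0) = (-1/80 - 14*9) + 2*0*16 = (-1/80 - 126) + 0 = -10081/80 + 0 = -10081/80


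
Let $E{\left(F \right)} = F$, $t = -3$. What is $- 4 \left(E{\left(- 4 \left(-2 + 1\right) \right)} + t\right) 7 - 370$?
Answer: $-398$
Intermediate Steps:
$- 4 \left(E{\left(- 4 \left(-2 + 1\right) \right)} + t\right) 7 - 370 = - 4 \left(- 4 \left(-2 + 1\right) - 3\right) 7 - 370 = - 4 \left(\left(-4\right) \left(-1\right) - 3\right) 7 - 370 = - 4 \left(4 - 3\right) 7 - 370 = \left(-4\right) 1 \cdot 7 - 370 = \left(-4\right) 7 - 370 = -28 - 370 = -398$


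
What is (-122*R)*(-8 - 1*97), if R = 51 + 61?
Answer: 1434720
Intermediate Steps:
R = 112
(-122*R)*(-8 - 1*97) = (-122*112)*(-8 - 1*97) = -13664*(-8 - 97) = -13664*(-105) = 1434720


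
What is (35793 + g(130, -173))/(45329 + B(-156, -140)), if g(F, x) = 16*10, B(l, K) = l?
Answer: 35953/45173 ≈ 0.79590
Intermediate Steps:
g(F, x) = 160
(35793 + g(130, -173))/(45329 + B(-156, -140)) = (35793 + 160)/(45329 - 156) = 35953/45173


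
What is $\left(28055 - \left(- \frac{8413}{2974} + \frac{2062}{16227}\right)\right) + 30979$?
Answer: $\frac{2849057976695}{48259098} \approx 59037.0$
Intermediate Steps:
$\left(28055 - \left(- \frac{8413}{2974} + \frac{2062}{16227}\right)\right) + 30979 = \left(28055 - - \frac{130385363}{48259098}\right) + 30979 = \left(28055 + \left(\frac{8413}{2974} - \frac{2062}{16227}\right)\right) + 30979 = \left(28055 + \frac{130385363}{48259098}\right) + 30979 = \frac{1354039379753}{48259098} + 30979 = \frac{2849057976695}{48259098}$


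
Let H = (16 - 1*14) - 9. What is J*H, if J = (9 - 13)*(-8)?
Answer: -224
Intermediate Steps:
J = 32 (J = -4*(-8) = 32)
H = -7 (H = (16 - 14) - 9 = 2 - 9 = -7)
J*H = 32*(-7) = -224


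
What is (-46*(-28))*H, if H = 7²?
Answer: 63112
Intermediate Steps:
H = 49
(-46*(-28))*H = -46*(-28)*49 = 1288*49 = 63112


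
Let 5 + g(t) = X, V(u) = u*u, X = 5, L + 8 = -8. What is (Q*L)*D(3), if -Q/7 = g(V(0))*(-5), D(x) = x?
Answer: 0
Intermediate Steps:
L = -16 (L = -8 - 8 = -16)
V(u) = u²
g(t) = 0 (g(t) = -5 + 5 = 0)
Q = 0 (Q = -0*(-5) = -7*0 = 0)
(Q*L)*D(3) = (0*(-16))*3 = 0*3 = 0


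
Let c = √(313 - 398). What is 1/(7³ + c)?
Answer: 343/117734 - I*√85/117734 ≈ 0.0029133 - 7.8308e-5*I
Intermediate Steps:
c = I*√85 (c = √(-85) = I*√85 ≈ 9.2195*I)
1/(7³ + c) = 1/(7³ + I*√85) = 1/(343 + I*√85)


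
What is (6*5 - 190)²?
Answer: 25600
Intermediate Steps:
(6*5 - 190)² = (30 - 190)² = (-160)² = 25600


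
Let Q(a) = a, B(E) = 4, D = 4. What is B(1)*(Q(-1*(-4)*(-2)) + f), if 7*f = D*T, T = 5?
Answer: -144/7 ≈ -20.571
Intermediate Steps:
f = 20/7 (f = (4*5)/7 = (⅐)*20 = 20/7 ≈ 2.8571)
B(1)*(Q(-1*(-4)*(-2)) + f) = 4*(-1*(-4)*(-2) + 20/7) = 4*(4*(-2) + 20/7) = 4*(-8 + 20/7) = 4*(-36/7) = -144/7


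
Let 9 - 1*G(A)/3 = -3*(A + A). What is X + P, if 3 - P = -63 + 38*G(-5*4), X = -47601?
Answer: -34881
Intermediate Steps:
G(A) = 27 + 18*A (G(A) = 27 - (-9)*(A + A) = 27 - (-9)*2*A = 27 - (-18)*A = 27 + 18*A)
P = 12720 (P = 3 - (-63 + 38*(27 + 18*(-5*4))) = 3 - (-63 + 38*(27 + 18*(-20))) = 3 - (-63 + 38*(27 - 360)) = 3 - (-63 + 38*(-333)) = 3 - (-63 - 12654) = 3 - 1*(-12717) = 3 + 12717 = 12720)
X + P = -47601 + 12720 = -34881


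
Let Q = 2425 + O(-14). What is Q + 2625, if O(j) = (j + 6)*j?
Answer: 5162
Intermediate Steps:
O(j) = j*(6 + j) (O(j) = (6 + j)*j = j*(6 + j))
Q = 2537 (Q = 2425 - 14*(6 - 14) = 2425 - 14*(-8) = 2425 + 112 = 2537)
Q + 2625 = 2537 + 2625 = 5162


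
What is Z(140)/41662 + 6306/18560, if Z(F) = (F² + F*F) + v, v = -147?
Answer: 246886063/193311680 ≈ 1.2771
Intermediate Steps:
Z(F) = -147 + 2*F² (Z(F) = (F² + F*F) - 147 = (F² + F²) - 147 = 2*F² - 147 = -147 + 2*F²)
Z(140)/41662 + 6306/18560 = (-147 + 2*140²)/41662 + 6306/18560 = (-147 + 2*19600)*(1/41662) + 6306*(1/18560) = (-147 + 39200)*(1/41662) + 3153/9280 = 39053*(1/41662) + 3153/9280 = 39053/41662 + 3153/9280 = 246886063/193311680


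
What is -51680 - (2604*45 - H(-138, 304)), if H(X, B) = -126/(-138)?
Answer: -3883759/23 ≈ -1.6886e+5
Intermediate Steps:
H(X, B) = 21/23 (H(X, B) = -126*(-1/138) = 21/23)
-51680 - (2604*45 - H(-138, 304)) = -51680 - (2604*45 - 1*21/23) = -51680 - (117180 - 21/23) = -51680 - 1*2695119/23 = -51680 - 2695119/23 = -3883759/23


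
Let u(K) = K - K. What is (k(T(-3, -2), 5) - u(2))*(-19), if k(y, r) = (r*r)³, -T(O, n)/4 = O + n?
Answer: -296875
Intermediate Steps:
T(O, n) = -4*O - 4*n (T(O, n) = -4*(O + n) = -4*O - 4*n)
k(y, r) = r⁶ (k(y, r) = (r²)³ = r⁶)
u(K) = 0
(k(T(-3, -2), 5) - u(2))*(-19) = (5⁶ - 1*0)*(-19) = (15625 + 0)*(-19) = 15625*(-19) = -296875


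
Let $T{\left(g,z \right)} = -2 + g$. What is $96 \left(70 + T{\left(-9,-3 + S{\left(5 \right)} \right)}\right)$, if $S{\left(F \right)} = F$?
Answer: $5664$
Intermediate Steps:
$96 \left(70 + T{\left(-9,-3 + S{\left(5 \right)} \right)}\right) = 96 \left(70 - 11\right) = 96 \cdot 59 = 5664$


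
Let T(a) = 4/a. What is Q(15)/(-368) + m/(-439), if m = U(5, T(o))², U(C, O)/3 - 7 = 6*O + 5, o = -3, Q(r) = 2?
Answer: -26935/80776 ≈ -0.33345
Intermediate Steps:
U(C, O) = 36 + 18*O (U(C, O) = 21 + 3*(6*O + 5) = 21 + 3*(5 + 6*O) = 21 + (15 + 18*O) = 36 + 18*O)
m = 144 (m = (36 + 18*(4/(-3)))² = (36 + 18*(4*(-⅓)))² = (36 + 18*(-4/3))² = (36 - 24)² = 12² = 144)
Q(15)/(-368) + m/(-439) = 2/(-368) + 144/(-439) = 2*(-1/368) + 144*(-1/439) = -1/184 - 144/439 = -26935/80776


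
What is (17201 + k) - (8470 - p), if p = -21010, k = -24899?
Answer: -37178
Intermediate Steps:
(17201 + k) - (8470 - p) = (17201 - 24899) - (8470 - 1*(-21010)) = -7698 - (8470 + 21010) = -7698 - 1*29480 = -7698 - 29480 = -37178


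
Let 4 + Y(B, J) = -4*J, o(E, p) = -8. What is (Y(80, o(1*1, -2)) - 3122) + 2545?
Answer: -549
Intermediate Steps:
Y(B, J) = -4 - 4*J
(Y(80, o(1*1, -2)) - 3122) + 2545 = ((-4 - 4*(-8)) - 3122) + 2545 = ((-4 + 32) - 3122) + 2545 = (28 - 3122) + 2545 = -3094 + 2545 = -549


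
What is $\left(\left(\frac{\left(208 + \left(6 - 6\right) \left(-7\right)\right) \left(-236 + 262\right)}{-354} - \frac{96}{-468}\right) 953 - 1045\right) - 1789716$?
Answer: $- \frac{1384530367}{767} \approx -1.8051 \cdot 10^{6}$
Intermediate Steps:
$\left(\left(\frac{\left(208 + \left(6 - 6\right) \left(-7\right)\right) \left(-236 + 262\right)}{-354} - \frac{96}{-468}\right) 953 - 1045\right) - 1789716 = \left(\left(\left(208 + 0 \left(-7\right)\right) 26 \left(- \frac{1}{354}\right) - - \frac{8}{39}\right) 953 - 1045\right) - 1789716 = \left(\left(\left(208 + 0\right) 26 \left(- \frac{1}{354}\right) + \frac{8}{39}\right) 953 - 1045\right) - 1789716 = \left(\left(208 \cdot 26 \left(- \frac{1}{354}\right) + \frac{8}{39}\right) 953 - 1045\right) - 1789716 = \left(\left(5408 \left(- \frac{1}{354}\right) + \frac{8}{39}\right) 953 - 1045\right) - 1789716 = \left(\left(- \frac{2704}{177} + \frac{8}{39}\right) 953 - 1045\right) - 1789716 = \left(\left(- \frac{11560}{767}\right) 953 - 1045\right) - 1789716 = \left(- \frac{11016680}{767} - 1045\right) - 1789716 = - \frac{11818195}{767} - 1789716 = - \frac{1384530367}{767}$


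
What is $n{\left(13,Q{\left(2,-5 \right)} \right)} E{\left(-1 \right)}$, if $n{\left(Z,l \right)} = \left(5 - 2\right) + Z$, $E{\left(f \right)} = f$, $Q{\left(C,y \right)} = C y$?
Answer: $-16$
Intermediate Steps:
$n{\left(Z,l \right)} = 3 + Z$
$n{\left(13,Q{\left(2,-5 \right)} \right)} E{\left(-1 \right)} = \left(3 + 13\right) \left(-1\right) = 16 \left(-1\right) = -16$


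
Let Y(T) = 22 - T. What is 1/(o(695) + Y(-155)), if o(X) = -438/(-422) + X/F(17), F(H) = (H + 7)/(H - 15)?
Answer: 2532/597437 ≈ 0.0042381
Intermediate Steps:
F(H) = (7 + H)/(-15 + H)
o(X) = 219/211 + X/12 (o(X) = -438/(-422) + X/(((7 + 17)/(-15 + 17))) = -438*(-1/422) + X/((24/2)) = 219/211 + X/(((½)*24)) = 219/211 + X/12)
1/(o(695) + Y(-155)) = 1/((219/211 + (1/12)*695) + (22 - 1*(-155))) = 1/((219/211 + 695/12) + (22 + 155)) = 1/(149273/2532 + 177) = 1/(597437/2532) = 2532/597437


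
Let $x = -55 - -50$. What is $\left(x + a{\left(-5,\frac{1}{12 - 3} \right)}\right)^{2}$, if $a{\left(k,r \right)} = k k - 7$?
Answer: $169$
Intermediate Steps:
$a{\left(k,r \right)} = -7 + k^{2}$ ($a{\left(k,r \right)} = k^{2} - 7 = -7 + k^{2}$)
$x = -5$ ($x = -55 + 50 = -5$)
$\left(x + a{\left(-5,\frac{1}{12 - 3} \right)}\right)^{2} = \left(-5 - \left(7 - \left(-5\right)^{2}\right)\right)^{2} = \left(-5 + \left(-7 + 25\right)\right)^{2} = \left(-5 + 18\right)^{2} = 13^{2} = 169$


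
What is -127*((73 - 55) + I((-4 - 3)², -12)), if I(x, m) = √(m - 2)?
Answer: -2286 - 127*I*√14 ≈ -2286.0 - 475.19*I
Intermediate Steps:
I(x, m) = √(-2 + m)
-127*((73 - 55) + I((-4 - 3)², -12)) = -127*((73 - 55) + √(-2 - 12)) = -127*(18 + √(-14)) = -127*(18 + I*√14) = -2286 - 127*I*√14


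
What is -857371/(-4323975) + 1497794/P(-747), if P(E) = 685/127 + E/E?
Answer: 411253260100651/1755533850 ≈ 2.3426e+5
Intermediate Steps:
P(E) = 812/127 (P(E) = 685*(1/127) + 1 = 685/127 + 1 = 812/127)
-857371/(-4323975) + 1497794/P(-747) = -857371/(-4323975) + 1497794/(812/127) = -857371*(-1/4323975) + 1497794*(127/812) = 857371/4323975 + 95109919/406 = 411253260100651/1755533850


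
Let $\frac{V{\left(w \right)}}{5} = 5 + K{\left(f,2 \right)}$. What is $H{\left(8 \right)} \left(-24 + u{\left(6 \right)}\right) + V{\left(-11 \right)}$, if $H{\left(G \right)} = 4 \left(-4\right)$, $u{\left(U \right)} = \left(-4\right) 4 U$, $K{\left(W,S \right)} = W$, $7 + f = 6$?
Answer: $1940$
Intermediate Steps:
$f = -1$ ($f = -7 + 6 = -1$)
$u{\left(U \right)} = - 16 U$
$H{\left(G \right)} = -16$
$V{\left(w \right)} = 20$ ($V{\left(w \right)} = 5 \left(5 - 1\right) = 5 \cdot 4 = 20$)
$H{\left(8 \right)} \left(-24 + u{\left(6 \right)}\right) + V{\left(-11 \right)} = - 16 \left(-24 - 96\right) + 20 = \left(-16\right) \left(-120\right) + 20 = 1920 + 20 = 1940$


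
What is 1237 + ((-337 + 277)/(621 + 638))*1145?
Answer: 1488683/1259 ≈ 1182.4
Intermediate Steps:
1237 + ((-337 + 277)/(621 + 638))*1145 = 1237 - 60/1259*1145 = 1237 - 68700/1259 = 1488683/1259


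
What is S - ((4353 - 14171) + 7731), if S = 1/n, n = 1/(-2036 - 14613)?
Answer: -14562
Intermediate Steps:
n = -1/16649 (n = 1/(-16649) = -1/16649 ≈ -6.0064e-5)
S = -16649 (S = 1/(-1/16649) = -16649)
S - ((4353 - 14171) + 7731) = -16649 - ((4353 - 14171) + 7731) = -16649 - (-9818 + 7731) = -16649 - 1*(-2087) = -16649 + 2087 = -14562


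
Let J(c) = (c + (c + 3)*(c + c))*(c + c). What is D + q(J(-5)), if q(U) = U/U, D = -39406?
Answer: -39405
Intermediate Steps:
J(c) = 2*c*(c + 2*c*(3 + c)) (J(c) = (c + (3 + c)*(2*c))*(2*c) = (c + 2*c*(3 + c))*(2*c) = 2*c*(c + 2*c*(3 + c)))
q(U) = 1
D + q(J(-5)) = -39406 + 1 = -39405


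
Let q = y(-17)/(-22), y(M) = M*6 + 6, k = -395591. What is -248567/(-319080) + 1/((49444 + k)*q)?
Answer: 57360432151/73632389840 ≈ 0.77901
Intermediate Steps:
y(M) = 6 + 6*M (y(M) = 6*M + 6 = 6 + 6*M)
q = 48/11 (q = (6 + 6*(-17))/(-22) = (6 - 102)*(-1/22) = -96*(-1/22) = 48/11 ≈ 4.3636)
-248567/(-319080) + 1/((49444 + k)*q) = -248567/(-319080) + 1/((49444 - 395591)*(48/11)) = -248567*(-1/319080) + (11/48)/(-346147) = 248567/319080 - 1/346147*11/48 = 248567/319080 - 11/16615056 = 57360432151/73632389840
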